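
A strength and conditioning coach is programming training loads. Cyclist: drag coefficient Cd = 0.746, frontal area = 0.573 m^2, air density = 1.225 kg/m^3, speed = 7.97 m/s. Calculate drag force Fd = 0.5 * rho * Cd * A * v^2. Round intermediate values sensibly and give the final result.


v^2 = 7.97^2 = 63.5209
Fd = 0.5 * 1.225 * 0.746 * 0.573 * 63.5209
= 16.631 N

16.631 N


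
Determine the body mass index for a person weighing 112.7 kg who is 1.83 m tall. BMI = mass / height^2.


BMI = mass / height^2
= 112.7 / 1.83^2
= 112.7 / 3.3489
= 33.65 kg/m^2

33.65 kg/m^2


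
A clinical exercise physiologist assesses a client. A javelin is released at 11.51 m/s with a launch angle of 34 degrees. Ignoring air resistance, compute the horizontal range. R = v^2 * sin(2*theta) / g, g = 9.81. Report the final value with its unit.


Launch speed squared = 132.4801
sin(2 * 34 deg) = 0.927184
Range = 132.4801 * 0.927184 / 9.81
= 12.521 m

12.521 m


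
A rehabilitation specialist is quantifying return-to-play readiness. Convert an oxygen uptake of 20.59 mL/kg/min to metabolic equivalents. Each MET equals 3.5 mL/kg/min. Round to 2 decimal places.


One MET = 3.5 mL/kg/min
Number of METs = 20.59 / 3.5
= 5.88 METs

5.88 METs


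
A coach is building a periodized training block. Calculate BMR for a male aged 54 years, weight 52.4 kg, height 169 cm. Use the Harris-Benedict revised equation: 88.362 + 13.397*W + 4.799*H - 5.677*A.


Substituting values:
W term = 13.397 * 52.4 = 702.0028
H term = 4.799 * 169 = 811.031
A term = 5.677 * 54 = 306.558
BMR = 1294.84 kcal/day

1294.84 kcal/day


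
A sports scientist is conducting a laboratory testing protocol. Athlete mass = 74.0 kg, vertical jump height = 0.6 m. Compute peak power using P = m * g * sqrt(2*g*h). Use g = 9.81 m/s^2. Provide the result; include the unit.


sqrt(2 * 9.81 * 0.6) = sqrt(11.772) = 3.431035 m/s
P = 74.0 * 9.81 * 3.431035
= 2490.73 W

2490.73 W


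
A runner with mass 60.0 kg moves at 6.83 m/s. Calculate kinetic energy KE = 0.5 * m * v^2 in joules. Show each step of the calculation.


v^2 = 6.83^2 = 46.6489
KE = 0.5 * 60.0 * 46.6489
= 1399.47 J

1399.47 J


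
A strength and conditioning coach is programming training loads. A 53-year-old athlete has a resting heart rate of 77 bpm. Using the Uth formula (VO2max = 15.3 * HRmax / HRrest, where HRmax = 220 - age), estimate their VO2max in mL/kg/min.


HRmax = 220 - 53 = 167 bpm
Ratio = HRmax / HRrest = 167 / 77 = 2.1688
VO2max = 15.3 * 2.1688 = 33.18 mL/kg/min

33.18 mL/kg/min


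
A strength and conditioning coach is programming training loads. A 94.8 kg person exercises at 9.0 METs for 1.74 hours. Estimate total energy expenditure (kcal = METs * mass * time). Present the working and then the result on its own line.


Energy = METs * mass(kg) * time(h)
= 9.0 * 94.8 * 1.74
= 1484.57 kcal

1484.57 kcal


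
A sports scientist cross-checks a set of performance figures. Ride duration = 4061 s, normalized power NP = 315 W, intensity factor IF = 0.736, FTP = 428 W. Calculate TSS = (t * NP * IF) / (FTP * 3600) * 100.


Numerator = 4061 * 315 * 0.736 = 941502.24
Denominator = 428 * 3600 = 1540800
TSS = 941502.24 / 1540800 * 100
= 61.1

61.1 TSS


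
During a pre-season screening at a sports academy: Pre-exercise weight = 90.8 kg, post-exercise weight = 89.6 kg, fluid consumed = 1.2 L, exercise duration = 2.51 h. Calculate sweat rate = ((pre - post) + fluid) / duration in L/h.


Weight loss = 90.8 - 89.6 = 1.2 kg (approx L)
Total sweat = 1.2 + 1.2 = 2.4 L
Sweat rate = 2.4 / 2.51 = 0.956 L/h

0.956 L/h


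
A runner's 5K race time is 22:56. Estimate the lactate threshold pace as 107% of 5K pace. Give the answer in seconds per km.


Total race time = 22*60 + 56 = 1376 seconds
5K pace = 1376 / 5 = 275.2 sec/km
LT pace = 275.2 * 1.07 = 294.46 sec/km

294.46 s/km


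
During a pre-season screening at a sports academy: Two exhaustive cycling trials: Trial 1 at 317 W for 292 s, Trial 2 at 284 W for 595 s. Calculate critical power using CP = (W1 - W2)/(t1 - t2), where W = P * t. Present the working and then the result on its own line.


W1 = 317 * 292 = 92564 J
W2 = 284 * 595 = 168980 J
CP = (92564 - 168980) / (292 - 595)
= -76416 / -303
= 252.2 W

252.2 W


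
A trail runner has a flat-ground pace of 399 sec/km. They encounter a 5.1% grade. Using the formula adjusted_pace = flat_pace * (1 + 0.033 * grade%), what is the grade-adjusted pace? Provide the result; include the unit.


Grade factor = 1 + 0.033 * 5.1 = 1.1683
Adjusted = 399 * 1.1683 = 466.15 sec/km

466.15 s/km


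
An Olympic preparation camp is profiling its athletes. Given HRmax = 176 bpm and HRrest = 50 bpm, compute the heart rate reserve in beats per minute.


Heart rate reserve = maximum HR minus resting HR
HRR = 176 - 50 = 126 bpm

126 bpm


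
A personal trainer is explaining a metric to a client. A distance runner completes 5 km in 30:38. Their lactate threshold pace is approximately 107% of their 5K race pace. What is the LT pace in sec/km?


Convert to seconds: 30 min 38 s = 1838 s
Pace per km = 1838 / 5 = 367.6 s/km
LT pace = 367.6 * 1.07 = 393.33 s/km

393.33 s/km


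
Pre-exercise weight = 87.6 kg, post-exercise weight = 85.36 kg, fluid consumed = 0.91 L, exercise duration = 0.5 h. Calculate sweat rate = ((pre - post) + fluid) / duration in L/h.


Weight loss = 87.6 - 85.36 = 2.24 kg (approx L)
Total sweat = 2.24 + 0.91 = 3.15 L
Sweat rate = 3.15 / 0.5 = 6.3 L/h

6.3 L/h


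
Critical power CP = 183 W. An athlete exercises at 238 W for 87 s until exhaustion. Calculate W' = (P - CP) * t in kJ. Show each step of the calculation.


P - CP = 238 - 183 = 55 W
W' = 55 * 87 = 4785 J
= 4785 / 1000 = 4.785 kJ

4.785 kJ


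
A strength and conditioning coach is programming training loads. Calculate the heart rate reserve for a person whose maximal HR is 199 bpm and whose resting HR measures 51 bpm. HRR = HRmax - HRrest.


HRmax = 199 bpm
HRrest = 51 bpm
HRR = 199 - 51 = 148 bpm

148 bpm


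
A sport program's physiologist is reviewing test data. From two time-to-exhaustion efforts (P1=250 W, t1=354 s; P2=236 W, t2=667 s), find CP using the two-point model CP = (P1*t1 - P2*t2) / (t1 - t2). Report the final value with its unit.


Work in trial 1 = 88500 J
Work in trial 2 = 157412 J
Delta work = -68912 J
Delta time = -313 s
CP = -68912 / -313 = 220.17 W

220.17 W


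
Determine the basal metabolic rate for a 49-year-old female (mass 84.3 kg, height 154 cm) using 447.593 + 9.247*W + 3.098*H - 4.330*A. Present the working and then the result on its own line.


BMR = 447.593 + 9.247*84.3 + 3.098*154 - 4.330*49
= 1492.04 kcal/day

1492.04 kcal/day


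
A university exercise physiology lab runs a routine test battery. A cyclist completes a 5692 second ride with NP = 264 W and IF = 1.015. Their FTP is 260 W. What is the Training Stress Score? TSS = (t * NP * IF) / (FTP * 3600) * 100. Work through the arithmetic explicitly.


t * NP * IF = 5692 * 264 * 1.015 = 1525228.32
FTP * 3600 = 936000
TSS = (1525228.32 / 936000) * 100 = 162.95

162.95 TSS


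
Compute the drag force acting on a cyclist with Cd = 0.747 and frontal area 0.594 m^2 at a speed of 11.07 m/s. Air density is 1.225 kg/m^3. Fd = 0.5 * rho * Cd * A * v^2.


Step 1: v^2 = 122.5449
Step 2: Fd = 0.5 * 1.225 * 0.747 * 0.594 * 122.5449
= 33.305 N

33.305 N


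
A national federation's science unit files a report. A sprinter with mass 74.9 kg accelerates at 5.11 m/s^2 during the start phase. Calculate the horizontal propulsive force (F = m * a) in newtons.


F = m * a
= 74.9 * 5.11
= 382.74 N

382.74 N


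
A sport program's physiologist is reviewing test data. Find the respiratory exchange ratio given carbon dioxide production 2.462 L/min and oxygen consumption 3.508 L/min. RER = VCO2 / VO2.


VCO2 = 2.462 L/min
VO2 = 3.508 L/min
RER = 2.462 / 3.508 = 0.7018

0.7018


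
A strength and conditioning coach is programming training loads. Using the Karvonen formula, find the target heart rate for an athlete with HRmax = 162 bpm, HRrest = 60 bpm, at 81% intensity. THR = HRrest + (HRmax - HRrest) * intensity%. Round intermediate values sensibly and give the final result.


HRR = 162 - 60 = 102
THR = 60 + 102 * 0.81
= 60 + 82.62
= 142.62 bpm

142.62 bpm


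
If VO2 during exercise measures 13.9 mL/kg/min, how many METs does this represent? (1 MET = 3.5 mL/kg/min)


METs = VO2 / 3.5 = 13.9 / 3.5 = 3.97

3.97 METs


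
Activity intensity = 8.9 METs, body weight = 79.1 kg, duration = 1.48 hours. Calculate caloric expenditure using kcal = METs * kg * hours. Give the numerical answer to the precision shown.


kcal = 8.9 * 79.1 * 1.48
= 703.99 * 1.48
= 1041.91 kcal

1041.91 kcal


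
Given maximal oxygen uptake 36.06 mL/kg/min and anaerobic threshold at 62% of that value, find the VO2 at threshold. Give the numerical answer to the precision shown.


Percentage as decimal = 0.62
VO2 at AT = 36.06 * 0.62 = 22.36 mL/kg/min

22.36 mL/kg/min


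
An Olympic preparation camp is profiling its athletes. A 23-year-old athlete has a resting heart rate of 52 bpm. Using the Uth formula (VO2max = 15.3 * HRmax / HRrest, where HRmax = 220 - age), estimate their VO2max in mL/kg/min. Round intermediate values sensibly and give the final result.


HRmax = 220 - 23 = 197 bpm
Ratio = HRmax / HRrest = 197 / 52 = 3.7885
VO2max = 15.3 * 3.7885 = 57.96 mL/kg/min

57.96 mL/kg/min


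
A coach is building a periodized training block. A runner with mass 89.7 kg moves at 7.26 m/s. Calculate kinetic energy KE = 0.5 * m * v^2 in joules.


v^2 = 7.26^2 = 52.7076
KE = 0.5 * 89.7 * 52.7076
= 2363.94 J

2363.94 J


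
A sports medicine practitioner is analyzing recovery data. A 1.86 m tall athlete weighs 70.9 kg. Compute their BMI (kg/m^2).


height^2 = 3.4596 m^2
BMI = 70.9 / 3.4596 = 20.49 kg/m^2

20.49 kg/m^2


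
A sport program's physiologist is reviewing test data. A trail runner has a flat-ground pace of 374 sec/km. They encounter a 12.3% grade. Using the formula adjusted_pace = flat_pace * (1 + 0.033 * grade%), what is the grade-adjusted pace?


Grade factor = 1 + 0.033 * 12.3 = 1.4059
Adjusted = 374 * 1.4059 = 525.81 sec/km

525.81 s/km


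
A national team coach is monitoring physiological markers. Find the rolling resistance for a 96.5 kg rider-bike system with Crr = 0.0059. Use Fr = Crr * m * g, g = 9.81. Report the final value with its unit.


m * g = 96.5 * 9.81 = 946.665 N
Fr = 0.0059 * 946.665 = 5.585 N

5.585 N


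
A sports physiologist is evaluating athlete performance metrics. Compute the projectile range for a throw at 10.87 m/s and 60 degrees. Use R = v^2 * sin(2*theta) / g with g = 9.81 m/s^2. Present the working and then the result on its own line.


Two times the angle = 120 degrees
sin(120) = 0.866025
R = 118.1569 * 0.866025 / 9.81 = 10.431 m

10.431 m


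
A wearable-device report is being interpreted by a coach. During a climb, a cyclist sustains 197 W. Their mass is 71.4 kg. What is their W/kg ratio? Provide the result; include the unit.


Power-to-weight = 197 W / 71.4 kg
= 2.759 W/kg

2.759 W/kg


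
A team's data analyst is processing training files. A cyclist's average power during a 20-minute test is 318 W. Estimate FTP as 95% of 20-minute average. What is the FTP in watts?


FTP = 20-min power * 0.95
= 318 * 0.95
= 302.1 W

302.1 W


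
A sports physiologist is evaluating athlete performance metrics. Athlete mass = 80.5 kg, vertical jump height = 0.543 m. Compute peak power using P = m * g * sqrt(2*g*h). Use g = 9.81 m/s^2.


sqrt(2 * 9.81 * 0.543) = sqrt(10.65366) = 3.263994 m/s
P = 80.5 * 9.81 * 3.263994
= 2577.59 W

2577.59 W


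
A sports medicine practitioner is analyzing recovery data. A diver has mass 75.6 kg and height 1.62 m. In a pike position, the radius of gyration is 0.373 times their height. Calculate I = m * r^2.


r = 0.373 * 1.62 = 0.60426 m
I = m * r^2 = 75.6 * 0.36513 = 27.604 kg*m^2

27.604 kg*m^2


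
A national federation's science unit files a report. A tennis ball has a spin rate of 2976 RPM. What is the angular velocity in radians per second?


Convert RPM to rad/s: multiply by 2*pi and divide by 60
omega = 2976 * 2 * pi / 60
= 311.646 rad/s

311.646 rad/s


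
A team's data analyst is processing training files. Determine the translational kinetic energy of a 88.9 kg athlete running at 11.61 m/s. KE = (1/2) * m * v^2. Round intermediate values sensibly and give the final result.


KE = 0.5 * m * v^2
= 0.5 * 88.9 * 11.61^2
= 0.5 * 88.9 * 134.7921
= 5991.51 J

5991.51 J


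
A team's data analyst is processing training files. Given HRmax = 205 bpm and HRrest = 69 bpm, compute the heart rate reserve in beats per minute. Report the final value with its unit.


Heart rate reserve = maximum HR minus resting HR
HRR = 205 - 69 = 136 bpm

136 bpm


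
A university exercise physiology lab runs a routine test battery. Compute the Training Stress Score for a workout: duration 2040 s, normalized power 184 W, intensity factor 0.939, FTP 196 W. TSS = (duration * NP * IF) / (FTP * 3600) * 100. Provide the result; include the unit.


Product = 2040 * 184 * 0.939 = 352463.04
Base = 196 * 3600 = 705600
TSS = 352463.04 / 705600 * 100 = 49.95

49.95 TSS


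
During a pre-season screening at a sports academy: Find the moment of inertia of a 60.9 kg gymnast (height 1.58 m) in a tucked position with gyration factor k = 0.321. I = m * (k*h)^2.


Radius of gyration = 0.321 * 1.58 = 0.50718 m
I = 60.9 * 0.50718^2
= 60.9 * 0.257232
= 15.665 kg*m^2

15.665 kg*m^2


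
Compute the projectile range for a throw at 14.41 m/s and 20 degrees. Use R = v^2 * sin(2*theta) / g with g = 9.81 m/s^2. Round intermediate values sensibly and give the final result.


Two times the angle = 40 degrees
sin(40) = 0.642788
R = 207.6481 * 0.642788 / 9.81 = 13.606 m

13.606 m


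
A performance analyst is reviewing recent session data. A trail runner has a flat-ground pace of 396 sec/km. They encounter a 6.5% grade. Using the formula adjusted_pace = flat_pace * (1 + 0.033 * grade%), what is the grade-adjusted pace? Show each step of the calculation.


Grade factor = 1 + 0.033 * 6.5 = 1.2145
Adjusted = 396 * 1.2145 = 480.94 sec/km

480.94 s/km


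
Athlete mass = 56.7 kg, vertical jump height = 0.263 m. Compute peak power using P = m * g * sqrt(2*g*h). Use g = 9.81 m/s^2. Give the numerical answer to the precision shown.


sqrt(2 * 9.81 * 0.263) = sqrt(5.16006) = 2.271577 m/s
P = 56.7 * 9.81 * 2.271577
= 1263.51 W

1263.51 W


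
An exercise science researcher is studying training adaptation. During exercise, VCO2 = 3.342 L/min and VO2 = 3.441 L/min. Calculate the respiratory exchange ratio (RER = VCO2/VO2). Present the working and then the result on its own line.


RER = VCO2 / VO2
= 3.342 / 3.441
= 0.9712

0.9712


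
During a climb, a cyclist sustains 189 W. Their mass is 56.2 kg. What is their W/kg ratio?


Power-to-weight = 189 W / 56.2 kg
= 3.363 W/kg

3.363 W/kg


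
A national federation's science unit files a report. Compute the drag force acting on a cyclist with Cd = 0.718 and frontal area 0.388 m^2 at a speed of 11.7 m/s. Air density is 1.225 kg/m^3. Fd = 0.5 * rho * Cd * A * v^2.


Step 1: v^2 = 136.89
Step 2: Fd = 0.5 * 1.225 * 0.718 * 0.388 * 136.89
= 23.358 N

23.358 N


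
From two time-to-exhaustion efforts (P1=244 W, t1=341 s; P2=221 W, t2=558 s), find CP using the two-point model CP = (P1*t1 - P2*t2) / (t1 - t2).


Work in trial 1 = 83204 J
Work in trial 2 = 123318 J
Delta work = -40114 J
Delta time = -217 s
CP = -40114 / -217 = 184.86 W

184.86 W


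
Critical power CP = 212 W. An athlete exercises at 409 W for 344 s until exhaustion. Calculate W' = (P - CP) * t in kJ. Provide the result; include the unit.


P - CP = 409 - 212 = 197 W
W' = 197 * 344 = 67768 J
= 67768 / 1000 = 67.768 kJ

67.768 kJ


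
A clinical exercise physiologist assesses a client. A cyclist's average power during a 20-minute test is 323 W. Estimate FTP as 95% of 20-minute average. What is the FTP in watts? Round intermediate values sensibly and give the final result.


FTP = 20-min power * 0.95
= 323 * 0.95
= 306.85 W

306.85 W


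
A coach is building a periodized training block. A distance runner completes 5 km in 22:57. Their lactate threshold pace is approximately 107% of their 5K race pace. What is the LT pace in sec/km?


Convert to seconds: 22 min 57 s = 1377 s
Pace per km = 1377 / 5 = 275.4 s/km
LT pace = 275.4 * 1.07 = 294.68 s/km

294.68 s/km


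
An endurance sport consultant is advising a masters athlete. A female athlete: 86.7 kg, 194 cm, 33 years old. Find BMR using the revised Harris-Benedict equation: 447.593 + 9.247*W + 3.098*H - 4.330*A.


Intercept = 447.593
Weight contribution = 9.247 * 86.7 = 801.7149
Height contribution = 3.098 * 194 = 601.012
Age contribution = 4.33 * 33 = 142.89
BMR = 447.593 + 801.7149 + 601.012 - 142.89
= 1707.43 kcal/day

1707.43 kcal/day


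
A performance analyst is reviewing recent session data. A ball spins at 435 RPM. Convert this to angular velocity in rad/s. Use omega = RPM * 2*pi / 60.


omega = 435 * 2 * pi / 60
= 435 * 6.28318531 / 60
= 2733.186 / 60
= 45.553 rad/s

45.553 rad/s


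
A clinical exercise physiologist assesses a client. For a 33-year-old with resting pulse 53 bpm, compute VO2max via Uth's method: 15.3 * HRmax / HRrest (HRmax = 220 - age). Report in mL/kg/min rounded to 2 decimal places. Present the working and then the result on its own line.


Step 1: HRmax = 220 - 33 = 187 bpm
Step 2: Ratio = 187 / 53 = 3.5283
Step 3: VO2max = 15.3 * 3.5283 = 53.98 mL/kg/min

53.98 mL/kg/min


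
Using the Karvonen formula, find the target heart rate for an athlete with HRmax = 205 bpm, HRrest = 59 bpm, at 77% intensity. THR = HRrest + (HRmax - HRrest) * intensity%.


HRR = 205 - 59 = 146
THR = 59 + 146 * 0.77
= 59 + 112.42
= 171.42 bpm

171.42 bpm


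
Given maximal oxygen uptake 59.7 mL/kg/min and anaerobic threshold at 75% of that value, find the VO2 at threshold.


Percentage as decimal = 0.75
VO2 at AT = 59.7 * 0.75 = 44.78 mL/kg/min

44.78 mL/kg/min


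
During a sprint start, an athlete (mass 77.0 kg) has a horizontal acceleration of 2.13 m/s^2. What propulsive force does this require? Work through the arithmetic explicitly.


Propulsive force = mass * acceleration
= 77.0 kg * 2.13 m/s^2
= 164.01 N

164.01 N


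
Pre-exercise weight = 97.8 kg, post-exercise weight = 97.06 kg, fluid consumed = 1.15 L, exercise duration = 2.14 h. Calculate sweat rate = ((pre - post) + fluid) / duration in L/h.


Weight loss = 97.8 - 97.06 = 0.74 kg (approx L)
Total sweat = 0.74 + 1.15 = 1.89 L
Sweat rate = 1.89 / 2.14 = 0.883 L/h

0.883 L/h


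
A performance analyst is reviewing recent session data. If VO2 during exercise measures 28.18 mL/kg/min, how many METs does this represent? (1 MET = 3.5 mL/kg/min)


METs = VO2 / 3.5 = 28.18 / 3.5 = 8.05

8.05 METs


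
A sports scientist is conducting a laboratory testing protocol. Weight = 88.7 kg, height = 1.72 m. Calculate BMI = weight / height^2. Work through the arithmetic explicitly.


height^2 = 1.72^2 = 2.9584
BMI = 88.7 / 2.9584 = 29.98 kg/m^2

29.98 kg/m^2


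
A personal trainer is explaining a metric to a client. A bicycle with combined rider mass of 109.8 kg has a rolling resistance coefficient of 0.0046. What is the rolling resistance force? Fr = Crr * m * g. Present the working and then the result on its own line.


Fr = 0.0046 * 109.8 * 9.81
= 0.50508 * 9.81
= 4.955 N

4.955 N


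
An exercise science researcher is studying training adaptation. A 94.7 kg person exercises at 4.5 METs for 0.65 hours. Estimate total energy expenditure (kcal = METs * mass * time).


Energy = METs * mass(kg) * time(h)
= 4.5 * 94.7 * 0.65
= 277.0 kcal

277.0 kcal


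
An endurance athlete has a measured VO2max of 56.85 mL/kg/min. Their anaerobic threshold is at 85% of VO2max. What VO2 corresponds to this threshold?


Anaerobic threshold VO2 = VO2max * 85%
= 56.85 * 0.85
= 48.32 mL/kg/min

48.32 mL/kg/min


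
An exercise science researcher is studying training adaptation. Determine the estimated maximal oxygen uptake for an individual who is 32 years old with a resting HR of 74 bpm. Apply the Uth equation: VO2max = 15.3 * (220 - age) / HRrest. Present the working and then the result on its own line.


HRmax = 220 - 32 = 188
VO2max = 15.3 * (188 / 74)
= 15.3 * 2.5405
= 38.87 mL/kg/min

38.87 mL/kg/min


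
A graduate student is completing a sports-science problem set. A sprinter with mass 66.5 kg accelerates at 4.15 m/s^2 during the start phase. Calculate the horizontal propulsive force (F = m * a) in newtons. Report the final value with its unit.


F = m * a
= 66.5 * 4.15
= 275.98 N

275.98 N


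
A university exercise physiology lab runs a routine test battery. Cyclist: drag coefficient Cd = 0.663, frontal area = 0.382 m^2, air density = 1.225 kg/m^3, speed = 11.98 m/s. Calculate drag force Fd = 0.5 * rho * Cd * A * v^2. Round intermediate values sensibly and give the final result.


v^2 = 11.98^2 = 143.5204
Fd = 0.5 * 1.225 * 0.663 * 0.382 * 143.5204
= 22.264 N

22.264 N


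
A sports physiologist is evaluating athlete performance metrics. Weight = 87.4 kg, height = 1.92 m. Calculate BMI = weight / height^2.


height^2 = 1.92^2 = 3.6864
BMI = 87.4 / 3.6864 = 23.71 kg/m^2

23.71 kg/m^2


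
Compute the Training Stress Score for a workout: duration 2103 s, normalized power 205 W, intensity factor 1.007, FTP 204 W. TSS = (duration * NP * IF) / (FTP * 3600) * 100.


Product = 2103 * 205 * 1.007 = 434132.805
Base = 204 * 3600 = 734400
TSS = 434132.805 / 734400 * 100 = 59.11

59.11 TSS


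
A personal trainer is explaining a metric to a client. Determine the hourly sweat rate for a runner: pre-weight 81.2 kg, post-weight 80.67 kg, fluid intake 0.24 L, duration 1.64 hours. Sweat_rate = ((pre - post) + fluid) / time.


Mass lost = 81.2 - 80.67 = 0.53 kg
Add fluid consumed: 0.53 + 0.24 = 0.77 L total sweat
Sweat rate = 0.77 / 1.64 = 0.47 L/h

0.47 L/h


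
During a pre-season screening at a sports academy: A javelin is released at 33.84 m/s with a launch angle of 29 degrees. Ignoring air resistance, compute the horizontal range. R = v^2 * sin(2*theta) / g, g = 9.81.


Launch speed squared = 1145.1456
sin(2 * 29 deg) = 0.848048
Range = 1145.1456 * 0.848048 / 9.81
= 98.995 m

98.995 m


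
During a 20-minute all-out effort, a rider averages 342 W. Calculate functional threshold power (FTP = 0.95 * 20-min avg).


FTP = 0.95 * 342
= 324.9 W

324.9 W


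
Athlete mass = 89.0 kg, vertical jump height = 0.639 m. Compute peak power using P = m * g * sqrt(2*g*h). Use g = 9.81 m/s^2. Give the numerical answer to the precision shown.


sqrt(2 * 9.81 * 0.639) = sqrt(12.53718) = 3.540788 m/s
P = 89.0 * 9.81 * 3.540788
= 3091.43 W

3091.43 W


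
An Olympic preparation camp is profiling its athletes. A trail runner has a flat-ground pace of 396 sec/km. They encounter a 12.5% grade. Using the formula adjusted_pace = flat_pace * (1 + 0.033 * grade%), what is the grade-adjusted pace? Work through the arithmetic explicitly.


Grade factor = 1 + 0.033 * 12.5 = 1.4125
Adjusted = 396 * 1.4125 = 559.35 sec/km

559.35 s/km


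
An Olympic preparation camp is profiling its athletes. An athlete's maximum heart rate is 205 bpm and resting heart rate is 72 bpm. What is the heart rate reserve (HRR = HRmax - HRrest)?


HRR = HRmax - HRrest
= 205 - 72
= 133 bpm

133 bpm


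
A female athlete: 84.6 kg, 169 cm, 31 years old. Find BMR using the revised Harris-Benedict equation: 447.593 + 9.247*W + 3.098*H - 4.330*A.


Intercept = 447.593
Weight contribution = 9.247 * 84.6 = 782.2962
Height contribution = 3.098 * 169 = 523.562
Age contribution = 4.33 * 31 = 134.23
BMR = 447.593 + 782.2962 + 523.562 - 134.23
= 1619.22 kcal/day

1619.22 kcal/day


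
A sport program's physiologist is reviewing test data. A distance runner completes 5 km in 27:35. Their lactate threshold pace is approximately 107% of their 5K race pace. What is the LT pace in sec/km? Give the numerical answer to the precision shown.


Convert to seconds: 27 min 35 s = 1655 s
Pace per km = 1655 / 5 = 331.0 s/km
LT pace = 331.0 * 1.07 = 354.17 s/km

354.17 s/km


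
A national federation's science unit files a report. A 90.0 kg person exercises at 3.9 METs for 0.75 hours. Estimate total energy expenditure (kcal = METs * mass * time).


Energy = METs * mass(kg) * time(h)
= 3.9 * 90.0 * 0.75
= 263.25 kcal

263.25 kcal


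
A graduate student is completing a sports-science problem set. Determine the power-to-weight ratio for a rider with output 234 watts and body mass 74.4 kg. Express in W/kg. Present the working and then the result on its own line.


P/W = 234 / 74.4 = 3.145 W/kg

3.145 W/kg


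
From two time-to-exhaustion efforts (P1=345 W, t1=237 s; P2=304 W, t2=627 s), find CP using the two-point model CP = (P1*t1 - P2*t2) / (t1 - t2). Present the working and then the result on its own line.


Work in trial 1 = 81765 J
Work in trial 2 = 190608 J
Delta work = -108843 J
Delta time = -390 s
CP = -108843 / -390 = 279.08 W

279.08 W


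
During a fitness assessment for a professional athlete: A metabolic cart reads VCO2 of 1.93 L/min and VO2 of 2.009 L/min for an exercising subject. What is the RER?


RER = VCO2 / VO2 = 1.93 / 2.009 = 0.9607

0.9607


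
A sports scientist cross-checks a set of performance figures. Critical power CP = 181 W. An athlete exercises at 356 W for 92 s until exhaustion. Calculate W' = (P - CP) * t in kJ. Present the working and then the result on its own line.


P - CP = 356 - 181 = 175 W
W' = 175 * 92 = 16100 J
= 16100 / 1000 = 16.1 kJ

16.1 kJ


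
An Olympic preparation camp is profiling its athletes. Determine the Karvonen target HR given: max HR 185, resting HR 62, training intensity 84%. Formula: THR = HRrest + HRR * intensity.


HRR = HRmax - HRrest = 185 - 62 = 123
THR = 62 + 123 * 0.84
= 165.32 bpm

165.32 bpm


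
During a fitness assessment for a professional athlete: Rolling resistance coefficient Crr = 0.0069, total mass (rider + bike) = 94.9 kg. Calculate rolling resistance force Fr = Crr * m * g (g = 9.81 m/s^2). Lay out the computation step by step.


Fr = Crr * m * g
= 0.0069 * 94.9 * 9.81
= 6.424 N

6.424 N


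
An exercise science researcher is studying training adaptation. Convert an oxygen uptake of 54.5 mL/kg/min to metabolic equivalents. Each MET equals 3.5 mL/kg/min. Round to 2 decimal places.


One MET = 3.5 mL/kg/min
Number of METs = 54.5 / 3.5
= 15.57 METs

15.57 METs


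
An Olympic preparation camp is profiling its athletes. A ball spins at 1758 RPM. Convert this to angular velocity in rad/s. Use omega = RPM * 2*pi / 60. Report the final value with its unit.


omega = 1758 * 2 * pi / 60
= 1758 * 6.28318531 / 60
= 11045.84 / 60
= 184.097 rad/s

184.097 rad/s


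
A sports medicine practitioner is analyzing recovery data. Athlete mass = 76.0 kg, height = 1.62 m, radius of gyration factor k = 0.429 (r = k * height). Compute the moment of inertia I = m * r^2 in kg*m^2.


r = k * height = 0.429 * 1.62 = 0.69498 m
r^2 = 0.69498^2 = 0.482997
I = 76.0 * 0.482997 = 36.708 kg*m^2

36.708 kg*m^2


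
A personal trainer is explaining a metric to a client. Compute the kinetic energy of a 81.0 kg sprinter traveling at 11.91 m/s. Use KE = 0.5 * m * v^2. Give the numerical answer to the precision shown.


Velocity squared = 141.8481
KE = 0.5 * 81.0 * 141.8481 = 5744.85 J

5744.85 J


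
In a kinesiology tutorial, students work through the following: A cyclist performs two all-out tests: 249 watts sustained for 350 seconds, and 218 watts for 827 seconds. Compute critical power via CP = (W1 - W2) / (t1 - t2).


W1 = P1 * t1 = 249 * 350 = 87150 J
W2 = P2 * t2 = 218 * 827 = 180286 J
CP = (87150 - 180286) / (350 - 827)
= 195.25 W

195.25 W


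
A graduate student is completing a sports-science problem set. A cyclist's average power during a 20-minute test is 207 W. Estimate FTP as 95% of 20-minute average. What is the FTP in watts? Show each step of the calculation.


FTP = 20-min power * 0.95
= 207 * 0.95
= 196.65 W

196.65 W


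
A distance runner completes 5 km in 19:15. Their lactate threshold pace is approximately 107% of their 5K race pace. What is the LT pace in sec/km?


Convert to seconds: 19 min 15 s = 1155 s
Pace per km = 1155 / 5 = 231.0 s/km
LT pace = 231.0 * 1.07 = 247.17 s/km

247.17 s/km


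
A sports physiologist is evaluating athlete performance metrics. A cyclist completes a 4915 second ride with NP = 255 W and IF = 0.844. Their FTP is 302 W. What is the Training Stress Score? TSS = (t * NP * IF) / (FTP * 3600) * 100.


t * NP * IF = 4915 * 255 * 0.844 = 1057806.3
FTP * 3600 = 1087200
TSS = (1057806.3 / 1087200) * 100 = 97.3

97.3 TSS


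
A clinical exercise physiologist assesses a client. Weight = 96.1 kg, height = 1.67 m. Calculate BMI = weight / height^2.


height^2 = 1.67^2 = 2.7889
BMI = 96.1 / 2.7889 = 34.46 kg/m^2

34.46 kg/m^2


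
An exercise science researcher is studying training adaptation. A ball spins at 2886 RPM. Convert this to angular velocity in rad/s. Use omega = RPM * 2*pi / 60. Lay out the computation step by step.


omega = 2886 * 2 * pi / 60
= 2886 * 6.28318531 / 60
= 18133.273 / 60
= 302.221 rad/s

302.221 rad/s


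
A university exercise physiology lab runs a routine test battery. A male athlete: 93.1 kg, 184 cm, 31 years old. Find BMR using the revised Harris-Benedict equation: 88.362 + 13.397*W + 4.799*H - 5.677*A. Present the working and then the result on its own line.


Intercept = 88.362
Weight contribution = 13.397 * 93.1 = 1247.2607
Height contribution = 4.799 * 184 = 883.016
Age contribution = 5.677 * 31 = 175.987
BMR = 88.362 + 1247.2607 + 883.016 - 175.987
= 2042.65 kcal/day

2042.65 kcal/day


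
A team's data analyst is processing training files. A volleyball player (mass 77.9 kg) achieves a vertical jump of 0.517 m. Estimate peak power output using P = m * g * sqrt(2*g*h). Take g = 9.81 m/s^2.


2 * g * h = 2 * 9.81 * 0.517 = 10.14354
sqrt(10.14354) = 3.184892 m/s
P = 77.9 * 9.81 * 3.184892 = 2433.89 W

2433.89 W


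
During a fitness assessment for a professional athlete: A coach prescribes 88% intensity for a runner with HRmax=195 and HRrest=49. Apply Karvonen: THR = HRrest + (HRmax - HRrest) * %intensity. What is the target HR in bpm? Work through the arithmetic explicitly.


Heart rate reserve = 195 - 49 = 146
Intensity fraction = 88 / 100 = 0.88
THR = 49 + 146 * 0.88 = 177.48 bpm

177.48 bpm


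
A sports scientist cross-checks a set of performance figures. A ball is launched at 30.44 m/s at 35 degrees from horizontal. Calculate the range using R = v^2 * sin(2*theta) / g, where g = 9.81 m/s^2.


sin(2 * 35) = sin(70) = 0.939693
v^2 = 30.44^2 = 926.5936
R = 926.5936 * 0.939693 / 9.81
= 88.758 m

88.758 m


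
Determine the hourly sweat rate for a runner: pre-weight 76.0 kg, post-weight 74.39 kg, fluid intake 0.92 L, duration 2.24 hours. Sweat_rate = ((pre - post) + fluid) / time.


Mass lost = 76.0 - 74.39 = 1.61 kg
Add fluid consumed: 1.61 + 0.92 = 2.53 L total sweat
Sweat rate = 2.53 / 2.24 = 1.129 L/h

1.129 L/h


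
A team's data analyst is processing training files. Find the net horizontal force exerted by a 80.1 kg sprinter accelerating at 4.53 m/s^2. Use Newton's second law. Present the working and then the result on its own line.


Newton's second law: F = m * a
F = 80.1 * 4.53 = 362.85 N

362.85 N


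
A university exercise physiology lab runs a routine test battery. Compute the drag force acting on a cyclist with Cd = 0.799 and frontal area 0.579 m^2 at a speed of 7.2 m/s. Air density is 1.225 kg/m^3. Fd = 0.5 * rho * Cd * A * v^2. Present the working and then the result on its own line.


Step 1: v^2 = 51.84
Step 2: Fd = 0.5 * 1.225 * 0.799 * 0.579 * 51.84
= 14.689 N

14.689 N


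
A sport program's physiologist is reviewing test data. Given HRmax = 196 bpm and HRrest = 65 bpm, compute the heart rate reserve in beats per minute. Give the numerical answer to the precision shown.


Heart rate reserve = maximum HR minus resting HR
HRR = 196 - 65 = 131 bpm

131 bpm


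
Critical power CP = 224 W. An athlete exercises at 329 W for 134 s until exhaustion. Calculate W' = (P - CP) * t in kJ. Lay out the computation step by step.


P - CP = 329 - 224 = 105 W
W' = 105 * 134 = 14070 J
= 14070 / 1000 = 14.07 kJ

14.07 kJ


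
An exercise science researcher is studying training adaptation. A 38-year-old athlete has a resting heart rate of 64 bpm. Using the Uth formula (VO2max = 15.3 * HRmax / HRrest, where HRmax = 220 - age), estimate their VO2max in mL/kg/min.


HRmax = 220 - 38 = 182 bpm
Ratio = HRmax / HRrest = 182 / 64 = 2.8438
VO2max = 15.3 * 2.8438 = 43.51 mL/kg/min

43.51 mL/kg/min


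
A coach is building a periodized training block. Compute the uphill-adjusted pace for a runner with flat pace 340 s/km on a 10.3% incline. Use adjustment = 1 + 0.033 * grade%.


Adjustment factor = 1 + 0.033 * 10.3 = 1.3399
Grade-adjusted pace = 340 * 1.3399 = 455.57 s/km

455.57 s/km


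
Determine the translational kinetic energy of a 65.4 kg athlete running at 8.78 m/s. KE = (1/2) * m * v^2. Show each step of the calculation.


KE = 0.5 * m * v^2
= 0.5 * 65.4 * 8.78^2
= 0.5 * 65.4 * 77.0884
= 2520.79 J

2520.79 J


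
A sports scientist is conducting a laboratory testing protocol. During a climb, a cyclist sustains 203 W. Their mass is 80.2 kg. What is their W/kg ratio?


Power-to-weight = 203 W / 80.2 kg
= 2.531 W/kg

2.531 W/kg


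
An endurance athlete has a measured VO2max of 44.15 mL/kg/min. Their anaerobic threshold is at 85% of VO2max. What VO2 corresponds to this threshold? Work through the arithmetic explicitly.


Anaerobic threshold VO2 = VO2max * 85%
= 44.15 * 0.85
= 37.53 mL/kg/min

37.53 mL/kg/min


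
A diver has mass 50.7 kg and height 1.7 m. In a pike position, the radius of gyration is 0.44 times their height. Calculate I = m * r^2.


r = 0.44 * 1.7 = 0.748 m
I = m * r^2 = 50.7 * 0.559504 = 28.367 kg*m^2

28.367 kg*m^2


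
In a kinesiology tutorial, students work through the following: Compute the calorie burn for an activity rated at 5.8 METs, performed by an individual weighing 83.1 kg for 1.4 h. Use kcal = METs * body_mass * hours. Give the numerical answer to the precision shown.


Product of METs and mass = 5.8 * 83.1 = 481.98
Total kcal = 481.98 * 1.4 = 674.77 kcal

674.77 kcal


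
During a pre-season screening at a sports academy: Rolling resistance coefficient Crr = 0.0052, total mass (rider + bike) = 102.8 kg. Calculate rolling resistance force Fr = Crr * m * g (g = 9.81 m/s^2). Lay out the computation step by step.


Fr = Crr * m * g
= 0.0052 * 102.8 * 9.81
= 5.244 N

5.244 N


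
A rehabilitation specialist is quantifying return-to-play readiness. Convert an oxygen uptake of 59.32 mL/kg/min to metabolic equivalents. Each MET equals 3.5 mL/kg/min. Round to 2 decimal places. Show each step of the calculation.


One MET = 3.5 mL/kg/min
Number of METs = 59.32 / 3.5
= 16.95 METs

16.95 METs


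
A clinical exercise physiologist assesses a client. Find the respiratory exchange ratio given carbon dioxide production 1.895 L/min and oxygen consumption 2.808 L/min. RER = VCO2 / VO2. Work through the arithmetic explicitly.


VCO2 = 1.895 L/min
VO2 = 2.808 L/min
RER = 1.895 / 2.808 = 0.6749

0.6749


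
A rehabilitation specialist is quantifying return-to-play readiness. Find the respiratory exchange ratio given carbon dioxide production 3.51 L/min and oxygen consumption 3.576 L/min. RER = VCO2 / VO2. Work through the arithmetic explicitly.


VCO2 = 3.51 L/min
VO2 = 3.576 L/min
RER = 3.51 / 3.576 = 0.9815

0.9815


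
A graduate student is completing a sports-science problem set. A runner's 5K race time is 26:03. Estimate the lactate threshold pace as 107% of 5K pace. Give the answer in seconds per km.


Total race time = 26*60 + 3 = 1563 seconds
5K pace = 1563 / 5 = 312.6 sec/km
LT pace = 312.6 * 1.07 = 334.48 sec/km

334.48 s/km


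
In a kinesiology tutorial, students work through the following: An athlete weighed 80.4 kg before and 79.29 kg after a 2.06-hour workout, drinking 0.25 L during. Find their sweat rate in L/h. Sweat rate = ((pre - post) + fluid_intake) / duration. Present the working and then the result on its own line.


Body mass change = 1.11 kg
Total sweat loss = 1.11 + 0.25 = 1.36 L
Rate = 1.36 / 2.06 = 0.66 L/h

0.66 L/h


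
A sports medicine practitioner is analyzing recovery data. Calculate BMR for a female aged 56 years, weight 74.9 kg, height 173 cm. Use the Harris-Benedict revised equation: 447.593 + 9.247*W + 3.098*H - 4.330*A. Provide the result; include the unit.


Substituting values:
W term = 9.247 * 74.9 = 692.6003
H term = 3.098 * 173 = 535.954
A term = 4.330 * 56 = 242.48
BMR = 1433.67 kcal/day

1433.67 kcal/day


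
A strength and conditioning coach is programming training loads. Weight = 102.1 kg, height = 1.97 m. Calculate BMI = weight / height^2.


height^2 = 1.97^2 = 3.8809
BMI = 102.1 / 3.8809 = 26.31 kg/m^2

26.31 kg/m^2


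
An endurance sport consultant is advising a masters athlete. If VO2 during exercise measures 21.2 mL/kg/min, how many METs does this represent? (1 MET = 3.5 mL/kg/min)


METs = VO2 / 3.5 = 21.2 / 3.5 = 6.06

6.06 METs


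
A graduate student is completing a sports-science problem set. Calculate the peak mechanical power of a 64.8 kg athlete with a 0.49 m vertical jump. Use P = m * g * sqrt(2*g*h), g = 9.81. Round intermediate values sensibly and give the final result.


First, sqrt(2gh) = sqrt(2 * 9.81 * 0.49)
= sqrt(9.6138) = 3.100613 m/s
Power = 64.8 * 9.81 * 3.100613 = 1971.02 W

1971.02 W


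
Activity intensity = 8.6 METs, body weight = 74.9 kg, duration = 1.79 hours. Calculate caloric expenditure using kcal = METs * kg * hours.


kcal = 8.6 * 74.9 * 1.79
= 644.14 * 1.79
= 1153.01 kcal

1153.01 kcal


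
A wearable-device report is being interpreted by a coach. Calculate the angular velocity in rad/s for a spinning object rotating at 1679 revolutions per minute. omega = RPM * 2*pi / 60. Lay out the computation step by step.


omega = RPM * 2*pi / 60
= 1679 * 6.28318531 / 60
= 175.824 rad/s

175.824 rad/s


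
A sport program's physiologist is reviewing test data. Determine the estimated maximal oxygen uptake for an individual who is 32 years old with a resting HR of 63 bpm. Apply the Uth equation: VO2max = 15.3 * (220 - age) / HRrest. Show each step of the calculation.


HRmax = 220 - 32 = 188
VO2max = 15.3 * (188 / 63)
= 15.3 * 2.9841
= 45.66 mL/kg/min

45.66 mL/kg/min


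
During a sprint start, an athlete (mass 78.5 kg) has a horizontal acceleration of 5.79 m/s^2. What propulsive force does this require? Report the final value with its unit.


Propulsive force = mass * acceleration
= 78.5 kg * 5.79 m/s^2
= 454.52 N

454.52 N


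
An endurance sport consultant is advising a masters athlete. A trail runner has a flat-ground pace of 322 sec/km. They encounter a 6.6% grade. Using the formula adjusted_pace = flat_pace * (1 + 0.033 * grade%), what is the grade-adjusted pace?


Grade factor = 1 + 0.033 * 6.6 = 1.2178
Adjusted = 322 * 1.2178 = 392.13 sec/km

392.13 s/km


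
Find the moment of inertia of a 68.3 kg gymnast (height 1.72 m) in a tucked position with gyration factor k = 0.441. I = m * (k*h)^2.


Radius of gyration = 0.441 * 1.72 = 0.75852 m
I = 68.3 * 0.75852^2
= 68.3 * 0.575353
= 39.297 kg*m^2

39.297 kg*m^2


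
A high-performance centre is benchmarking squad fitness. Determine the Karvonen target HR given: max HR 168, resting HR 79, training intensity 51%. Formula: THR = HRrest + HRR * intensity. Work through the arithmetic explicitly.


HRR = HRmax - HRrest = 168 - 79 = 89
THR = 79 + 89 * 0.51
= 124.39 bpm

124.39 bpm
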